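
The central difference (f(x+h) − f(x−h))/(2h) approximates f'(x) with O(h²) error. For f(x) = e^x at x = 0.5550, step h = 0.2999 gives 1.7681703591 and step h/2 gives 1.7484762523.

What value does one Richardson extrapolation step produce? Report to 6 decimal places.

Leading term ∝ h^2; use weight 4 = 2^2.
4 × 1.7484762523 = 6.9939050092; 6.9939050092 − 1.7681703591 = 5.2257346501
R = 5.2257346501/3 = 1.7419115500
Gap between inputs: 1.969e-02; correction applied: −0.0065647023.

1.741912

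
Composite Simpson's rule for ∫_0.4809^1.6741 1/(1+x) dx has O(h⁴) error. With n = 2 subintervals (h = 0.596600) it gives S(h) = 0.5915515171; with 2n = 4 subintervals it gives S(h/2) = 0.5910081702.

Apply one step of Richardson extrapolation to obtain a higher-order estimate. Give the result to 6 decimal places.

0.590972

With r = 4 the leading error scales as h^4, so the weight is 2^4 = 16.
16*0.5910081702 − 0.5915515171 = 8.8645792061
8.8645792061 ÷ 15 = 0.5909719471
Gap between inputs: 5.433e-04; correction applied: −0.0000362231.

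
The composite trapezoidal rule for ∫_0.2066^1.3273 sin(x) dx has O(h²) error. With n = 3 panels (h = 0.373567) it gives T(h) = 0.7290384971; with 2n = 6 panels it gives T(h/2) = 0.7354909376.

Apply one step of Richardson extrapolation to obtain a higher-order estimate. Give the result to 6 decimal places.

0.737642

The method has order 2: 2^2 = 4.
Numerator 4*A(h/2) − A(h) = 4*0.7354909376 − 0.7290384971 = 2.2129252533
R = 2.2129252533/3 = 0.7376417511
Gap between inputs: 6.452e-03; correction applied: +0.0021508135.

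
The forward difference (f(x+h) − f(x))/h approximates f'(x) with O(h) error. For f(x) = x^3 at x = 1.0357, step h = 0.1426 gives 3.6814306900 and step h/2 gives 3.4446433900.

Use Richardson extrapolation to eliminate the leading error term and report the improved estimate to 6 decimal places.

3.207856

Method order is 1; weight 2^1 = 2.
2 × 3.4446433900 = 6.8892867800; subtract 3.6814306900 → 3.2078560900
Divide by 2^1 − 1 = 1.
Extrapolated: 3.2078560900 / 1 = 3.2078560900
Correction |R − A(h/2)| = 2.368e-01; gap |A(h/2) − A(h)| = 2.368e-01.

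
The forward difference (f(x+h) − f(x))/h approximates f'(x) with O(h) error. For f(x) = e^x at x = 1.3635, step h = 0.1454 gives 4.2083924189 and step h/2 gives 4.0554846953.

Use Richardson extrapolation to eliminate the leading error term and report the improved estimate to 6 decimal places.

3.902577

With r = 1 the leading error scales as h^1, so the weight is 2^1 = 2.
A(h/2) − A(h) = 4.0554846953 − 4.2083924189 = -0.1529077236
Correction (A(h/2) − A(h))/(2 − 1) = (-0.1529077236)/1 = -0.1529077236
R = A(h/2) + (A(h/2) − A(h))/1 = 4.0554846953 − 0.1529077236 = 3.9025769717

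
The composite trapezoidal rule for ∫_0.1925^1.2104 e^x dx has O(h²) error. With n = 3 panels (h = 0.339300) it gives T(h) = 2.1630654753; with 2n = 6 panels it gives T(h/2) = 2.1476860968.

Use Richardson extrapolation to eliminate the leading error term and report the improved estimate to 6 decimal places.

r = 2, so 2^r = 4.
2^2×A(h/2) = 8.5907443872; minus A(h) gives 6.4276789119.
Denominator 4 − 1 = 3.
Result: 2.1425596373
Gap between inputs: 1.538e-02; correction applied: −0.0051264595.

2.142560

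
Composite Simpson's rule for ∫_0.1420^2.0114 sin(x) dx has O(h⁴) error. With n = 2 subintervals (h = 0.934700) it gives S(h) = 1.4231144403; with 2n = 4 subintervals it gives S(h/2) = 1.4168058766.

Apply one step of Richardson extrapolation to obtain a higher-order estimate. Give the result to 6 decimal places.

With r = 4 the leading error scales as h^4, so the weight is 2^4 = 16.
Top: 16(1.4168058766) − (1.4231144403) = 21.2457795853
Denominator 16 − 1 = 15.
Extrapolated: 21.2457795853 / 15 = 1.4163853057
Shift from A(h/2): −0.0004205709.

1.416385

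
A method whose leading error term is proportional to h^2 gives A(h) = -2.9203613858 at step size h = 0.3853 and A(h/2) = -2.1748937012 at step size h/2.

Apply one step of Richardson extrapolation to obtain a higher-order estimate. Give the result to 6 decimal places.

-1.926404

The method has order 2: 2^2 = 4.
4 × (-2.1748937012) − (-2.9203613858) = -5.7792134190
R = (-5.7792134190)/3 = -1.9264044730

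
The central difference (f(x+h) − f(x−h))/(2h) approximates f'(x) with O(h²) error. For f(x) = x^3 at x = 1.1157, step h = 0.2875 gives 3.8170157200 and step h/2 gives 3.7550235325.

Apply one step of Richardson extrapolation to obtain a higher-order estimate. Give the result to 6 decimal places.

With r = 2 the leading error scales as h^2, so the weight is 2^2 = 4.
4*3.7550235325 = 15.0200941300; subtract 3.8170157200 → 11.2030784100
Denominator 4 − 1 = 3.
(4*3.7550235325 − 3.8170157200)/(4 − 1) = 3.7343594700
Correction |R − A(h/2)| = 2.066e-02; gap |A(h/2) − A(h)| = 6.199e-02.

3.734359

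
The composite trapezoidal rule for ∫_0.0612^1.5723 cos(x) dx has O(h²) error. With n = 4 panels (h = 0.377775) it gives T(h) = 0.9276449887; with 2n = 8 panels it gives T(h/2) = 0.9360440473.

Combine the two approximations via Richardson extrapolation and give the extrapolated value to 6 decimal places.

Leading term ∝ h^2; use weight 4 = 2^2.
Difference of the inputs: 0.9360440473 − 0.9276449887 = 0.0083990586
Divide by 2^2 − 1 = 3: 0.0083990586/3 = 0.0027996862
R = 0.9360440473 + 0.0027996862 = 0.9388437335

0.938844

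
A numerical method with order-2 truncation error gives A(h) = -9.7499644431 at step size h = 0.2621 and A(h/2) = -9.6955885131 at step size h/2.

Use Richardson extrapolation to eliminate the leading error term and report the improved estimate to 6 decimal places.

The method has order 2: 2^2 = 4.
Difference of the inputs: -9.6955885131 − (-9.7499644431) = 0.0543759300
Divide by 2^2 − 1 = 3: 0.0543759300/3 = 0.0181253100
R = -9.6955885131 + 0.0181253100 = -9.6774632031
Shift from A(h/2): +0.0181253100.

-9.677463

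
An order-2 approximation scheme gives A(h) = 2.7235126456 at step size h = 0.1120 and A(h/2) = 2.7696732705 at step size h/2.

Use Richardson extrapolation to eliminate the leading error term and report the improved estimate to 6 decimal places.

2.785060

With r = 2 the leading error scales as h^2, so the weight is 2^2 = 4.
4·2.7696732705 − 2.7235126456 = 8.3551804364
R = 8.3551804364/3 = 2.7850601455
Gap between inputs: 4.616e-02; correction applied: +0.0153868750.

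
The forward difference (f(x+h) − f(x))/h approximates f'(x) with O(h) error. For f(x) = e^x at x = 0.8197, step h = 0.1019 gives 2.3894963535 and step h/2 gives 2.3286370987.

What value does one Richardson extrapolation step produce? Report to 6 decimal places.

2.267778

The method has order 1: 2^1 = 2.
2^1*A(h/2) = 4.6572741974; minus A(h) gives 2.2677778439.
R = 2.2677778439/1 = 2.2677778439
Gap between inputs: 6.086e-02; correction applied: −0.0608592548.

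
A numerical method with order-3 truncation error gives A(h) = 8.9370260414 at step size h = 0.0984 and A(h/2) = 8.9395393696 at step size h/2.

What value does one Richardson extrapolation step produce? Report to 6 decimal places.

Error is O(h^3); halving h shrinks it by 2^3 = 8.
Numerator 8×A(h/2) − A(h) = 8×8.9395393696 − 8.9370260414 = 62.5792889154
Divide by 2^3 − 1 = 7.
So the Richardson estimate is 8.9398984165.
Gap between inputs: 2.513e-03; correction applied: +0.0003590469.

8.939898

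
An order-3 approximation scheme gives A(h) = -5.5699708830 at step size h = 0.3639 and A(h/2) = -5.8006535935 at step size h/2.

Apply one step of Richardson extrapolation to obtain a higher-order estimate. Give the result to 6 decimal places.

-5.833608

Leading term ∝ h^3; use weight 8 = 2^3.
8×(-5.8006535935) = -46.4052287480; (-46.4052287480) − (-5.5699708830) = -40.8352578650
Denominator 8 − 1 = 7.
R = (-40.8352578650)/7 = -5.8336082664
Gap between inputs: 2.307e-01; correction applied: −0.0329546729.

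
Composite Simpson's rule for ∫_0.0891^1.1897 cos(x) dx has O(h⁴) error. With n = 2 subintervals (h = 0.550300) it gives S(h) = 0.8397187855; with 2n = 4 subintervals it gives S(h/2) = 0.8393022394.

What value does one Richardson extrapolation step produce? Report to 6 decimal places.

0.839274

r = 4: numerator weight 16, denominator 15.
16×0.8393022394 = 13.4288358304; 13.4288358304 − 0.8397187855 = 12.5891170449
Denominator 16 − 1 = 15.
Extrapolated: 12.5891170449 / 15 = 0.8392744697
Shift from A(h/2): −0.0000277697.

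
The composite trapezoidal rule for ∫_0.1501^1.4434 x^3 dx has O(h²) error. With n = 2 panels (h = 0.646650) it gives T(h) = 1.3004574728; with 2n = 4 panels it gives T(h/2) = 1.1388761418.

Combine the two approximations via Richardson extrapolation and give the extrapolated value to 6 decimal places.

With r = 2 the leading error scales as h^2, so the weight is 2^2 = 4.
Numerator 4*A(h/2) − A(h) = 4*1.1388761418 − 1.3004574728 = 3.2550470944
3.2550470944 ÷ 3 = 1.0850156981
Gap between inputs: 1.616e-01; correction applied: −0.0538604437.

1.085016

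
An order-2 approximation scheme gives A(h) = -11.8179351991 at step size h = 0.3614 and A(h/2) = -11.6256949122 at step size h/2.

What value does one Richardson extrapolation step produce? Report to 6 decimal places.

-11.561615

r = 2: numerator weight 4, denominator 3.
Difference of the inputs: -11.6256949122 − (-11.8179351991) = 0.1922402869
Divide by 2^2 − 1 = 3: 0.1922402869/3 = 0.0640800956
R = -11.6256949122 + 0.0640800956 = -11.5616148166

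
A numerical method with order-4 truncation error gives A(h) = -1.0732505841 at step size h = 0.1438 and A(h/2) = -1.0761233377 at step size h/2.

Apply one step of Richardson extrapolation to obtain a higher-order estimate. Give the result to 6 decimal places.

Order 4 gives 2^r = 16 and 2^r − 1 = 15.
16 × (-1.0761233377) = -17.2179734032; (-17.2179734032) − (-1.0732505841) = -16.1447228191
(-16.1447228191) ÷ 15 = -1.0763148546
Correction |R − A(h/2)| = 1.915e-04; gap |A(h/2) − A(h)| = 2.873e-03.

-1.076315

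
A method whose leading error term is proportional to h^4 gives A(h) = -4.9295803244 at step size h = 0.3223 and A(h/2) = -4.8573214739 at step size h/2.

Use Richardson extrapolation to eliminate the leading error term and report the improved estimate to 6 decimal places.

-4.852504

Error is O(h^4); halving h shrinks it by 2^4 = 16.
Difference of the inputs: -4.8573214739 − (-4.9295803244) = 0.0722588505
Correction (A(h/2) − A(h))/(16 − 1) = 0.0722588505/15 = 0.0048172567
R = -4.8573214739 + 0.0048172567 = -4.8525042172
Correction |R − A(h/2)| = 4.817e-03; gap |A(h/2) − A(h)| = 7.226e-02.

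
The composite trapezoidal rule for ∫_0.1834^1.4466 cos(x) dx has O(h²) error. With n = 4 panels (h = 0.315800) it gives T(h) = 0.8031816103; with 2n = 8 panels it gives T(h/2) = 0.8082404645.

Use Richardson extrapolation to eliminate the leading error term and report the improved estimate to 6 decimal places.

With r = 2 the leading error scales as h^2, so the weight is 2^2 = 4.
4 × 0.8082404645 = 3.2329618580; 3.2329618580 − 0.8031816103 = 2.4297802477
2.4297802477 ÷ 3 = 0.8099267492

0.809927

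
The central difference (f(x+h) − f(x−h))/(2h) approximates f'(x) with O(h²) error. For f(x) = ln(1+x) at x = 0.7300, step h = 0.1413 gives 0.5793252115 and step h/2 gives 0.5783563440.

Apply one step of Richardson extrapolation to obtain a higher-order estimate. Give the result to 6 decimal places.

0.578033

Order 2 gives 2^r = 4 and 2^r − 1 = 3.
Numerator 4*A(h/2) − A(h) = 4*0.5783563440 − 0.5793252115 = 1.7341001645
Denominator 4 − 1 = 3.
R = 1.7341001645/3 = 0.5780333882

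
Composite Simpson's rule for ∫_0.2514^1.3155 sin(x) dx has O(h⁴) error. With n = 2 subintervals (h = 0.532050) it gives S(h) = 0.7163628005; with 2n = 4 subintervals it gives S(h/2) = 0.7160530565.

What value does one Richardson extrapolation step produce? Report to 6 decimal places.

0.716032

Method order is 4; weight 2^4 = 16.
Numerator 16·A(h/2) − A(h) = 16·0.7160530565 − 0.7163628005 = 10.7404861035
(16·0.7160530565 − 0.7163628005)/(16 − 1) = 0.7160324069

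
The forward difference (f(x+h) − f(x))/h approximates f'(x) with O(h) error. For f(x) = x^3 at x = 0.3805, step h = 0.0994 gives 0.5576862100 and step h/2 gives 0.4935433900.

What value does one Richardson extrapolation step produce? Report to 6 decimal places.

0.429401

r = 1: numerator weight 2, denominator 1.
2·0.4935433900 − 0.5576862100 = 0.4294005700
Divide by 2^1 − 1 = 1.
0.4294005700 ÷ 1 = 0.4294005700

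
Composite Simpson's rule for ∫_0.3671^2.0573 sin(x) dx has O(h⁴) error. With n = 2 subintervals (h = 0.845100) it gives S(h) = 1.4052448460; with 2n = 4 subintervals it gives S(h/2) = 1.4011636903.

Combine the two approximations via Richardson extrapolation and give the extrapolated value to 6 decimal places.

Error is O(h^4); halving h shrinks it by 2^4 = 16.
Top: 16(1.4011636903) − (1.4052448460) = 21.0133741988
Denominator 16 − 1 = 15.
(16·1.4011636903 − 1.4052448460)/(16 − 1) = 1.4008916133
Shift from A(h/2): −0.0002720770.

1.400892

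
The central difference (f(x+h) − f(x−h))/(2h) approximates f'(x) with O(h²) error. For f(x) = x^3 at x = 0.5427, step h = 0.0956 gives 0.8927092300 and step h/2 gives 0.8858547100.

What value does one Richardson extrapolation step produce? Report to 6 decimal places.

0.883570

Error is O(h^2); halving h shrinks it by 2^2 = 4.
A(h/2) − A(h) = 0.8858547100 − 0.8927092300 = -0.0068545200
Divide by 2^2 − 1 = 3: (-0.0068545200)/3 = -0.0022848400
R = 0.8858547100 − 0.0022848400 = 0.8835698700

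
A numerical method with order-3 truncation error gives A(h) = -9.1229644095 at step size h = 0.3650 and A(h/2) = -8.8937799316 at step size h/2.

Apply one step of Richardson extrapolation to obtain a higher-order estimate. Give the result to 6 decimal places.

Leading term ∝ h^3; use weight 8 = 2^3.
A(h/2) − A(h) = -8.8937799316 − (-9.1229644095) = 0.2291844779
Correction (A(h/2) − A(h))/(8 − 1) = 0.2291844779/7 = 0.0327406397
R = -8.8937799316 + 0.0327406397 = -8.8610392919

-8.861039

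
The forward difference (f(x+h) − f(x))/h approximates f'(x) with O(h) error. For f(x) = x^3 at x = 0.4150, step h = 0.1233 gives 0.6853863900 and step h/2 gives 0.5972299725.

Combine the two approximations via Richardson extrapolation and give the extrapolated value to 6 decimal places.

Error is O(h^1); halving h shrinks it by 2^1 = 2.
2^1 × A(h/2) = 1.1944599450; minus A(h) gives 0.5090735550.
R = 0.5090735550/1 = 0.5090735550

0.509074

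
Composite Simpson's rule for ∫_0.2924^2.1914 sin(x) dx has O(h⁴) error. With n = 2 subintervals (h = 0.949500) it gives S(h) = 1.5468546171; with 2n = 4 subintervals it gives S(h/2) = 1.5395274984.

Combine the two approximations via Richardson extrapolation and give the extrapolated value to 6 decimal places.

Leading term ∝ h^4; use weight 16 = 2^4.
16*1.5395274984 − 1.5468546171 = 23.0855853573
Denominator 16 − 1 = 15.
23.0855853573 ÷ 15 = 1.5390390238

1.539039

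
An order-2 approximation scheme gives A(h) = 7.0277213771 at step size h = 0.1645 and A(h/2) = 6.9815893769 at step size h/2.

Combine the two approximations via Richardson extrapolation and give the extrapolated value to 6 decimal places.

r = 2: numerator weight 4, denominator 3.
Weighted: 27.9263575076 − 7.0277213771 = 20.8986361305
Denominator 4 − 1 = 3.
20.8986361305 ÷ 3 = 6.9662120435

6.966212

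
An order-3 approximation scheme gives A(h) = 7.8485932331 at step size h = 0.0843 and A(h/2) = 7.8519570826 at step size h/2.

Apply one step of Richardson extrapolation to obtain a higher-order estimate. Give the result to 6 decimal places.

7.852438

With r = 3 the leading error scales as h^3, so the weight is 2^3 = 8.
2^3 × A(h/2) = 62.8156566608; minus A(h) gives 54.9670634277.
(8 × 7.8519570826 − 7.8485932331)/(8 − 1) = 7.8524376325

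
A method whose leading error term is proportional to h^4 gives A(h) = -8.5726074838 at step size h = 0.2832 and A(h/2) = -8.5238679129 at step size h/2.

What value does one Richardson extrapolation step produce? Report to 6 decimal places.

Order 4 gives 2^r = 16 and 2^r − 1 = 15.
16×(-8.5238679129) − (-8.5726074838) = -127.8092791226
Denominator 16 − 1 = 15.
R = (-127.8092791226)/15 = -8.5206186082

-8.520619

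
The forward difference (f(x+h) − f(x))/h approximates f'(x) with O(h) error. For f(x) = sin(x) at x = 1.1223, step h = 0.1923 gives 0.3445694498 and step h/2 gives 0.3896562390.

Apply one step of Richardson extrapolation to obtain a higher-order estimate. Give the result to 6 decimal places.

0.434743

Method order is 1; weight 2^1 = 2.
A(h/2) − A(h) = 0.3896562390 − 0.3445694498 = 0.0450867892
Divide by 2^1 − 1 = 1: 0.0450867892/1 = 0.0450867892
R = 0.3896562390 + 0.0450867892 = 0.4347430282
Correction |R − A(h/2)| = 4.509e-02; gap |A(h/2) − A(h)| = 4.509e-02.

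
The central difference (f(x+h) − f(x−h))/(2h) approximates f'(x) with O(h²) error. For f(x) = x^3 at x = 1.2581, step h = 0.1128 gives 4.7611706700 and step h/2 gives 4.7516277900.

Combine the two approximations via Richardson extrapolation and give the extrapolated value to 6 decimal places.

With r = 2 the leading error scales as h^2, so the weight is 2^2 = 4.
4 × 4.7516277900 = 19.0065111600; 19.0065111600 − 4.7611706700 = 14.2453404900
Divide by 2^2 − 1 = 3.
So the Richardson estimate is 4.7484468300.
Shift from A(h/2): −0.0031809600.

4.748447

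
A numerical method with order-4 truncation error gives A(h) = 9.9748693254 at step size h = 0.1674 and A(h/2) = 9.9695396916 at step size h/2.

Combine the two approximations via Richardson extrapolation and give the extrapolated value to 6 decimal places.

9.969184

Method order is 4; weight 2^4 = 16.
2^4*A(h/2) = 159.5126350656; minus A(h) gives 149.5377657402.
R = 149.5377657402/15 = 9.9691843827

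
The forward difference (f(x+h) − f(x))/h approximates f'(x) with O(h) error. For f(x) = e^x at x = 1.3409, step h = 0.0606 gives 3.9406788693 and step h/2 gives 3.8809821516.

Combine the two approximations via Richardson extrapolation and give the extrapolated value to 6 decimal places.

3.821285

r = 1, so 2^r = 2.
A(h/2) − A(h) = 3.8809821516 − 3.9406788693 = -0.0596967177
Divide by 2^1 − 1 = 1: (-0.0596967177)/1 = -0.0596967177
R = A(h/2) + (A(h/2) − A(h))/1 = 3.8809821516 − 0.0596967177 = 3.8212854339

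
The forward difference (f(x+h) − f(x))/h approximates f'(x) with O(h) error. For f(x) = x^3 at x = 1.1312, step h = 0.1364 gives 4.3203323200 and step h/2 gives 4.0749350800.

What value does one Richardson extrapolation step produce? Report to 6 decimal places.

r = 1: numerator weight 2, denominator 1.
2 × 4.0749350800 − 4.3203323200 = 3.8295378400
(2 × 4.0749350800 − 4.3203323200)/(2 − 1) = 3.8295378400
Shift from A(h/2): −0.2453972400.

3.829538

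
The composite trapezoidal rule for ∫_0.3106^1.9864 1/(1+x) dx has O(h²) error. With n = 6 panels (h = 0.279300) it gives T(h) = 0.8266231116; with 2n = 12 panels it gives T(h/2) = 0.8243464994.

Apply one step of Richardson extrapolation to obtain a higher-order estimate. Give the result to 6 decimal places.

The method has order 2: 2^2 = 4.
4 × 0.8243464994 − 0.8266231116 = 2.4707628860
Divide by 2^2 − 1 = 3.
Extrapolated: 2.4707628860 / 3 = 0.8235876287

0.823588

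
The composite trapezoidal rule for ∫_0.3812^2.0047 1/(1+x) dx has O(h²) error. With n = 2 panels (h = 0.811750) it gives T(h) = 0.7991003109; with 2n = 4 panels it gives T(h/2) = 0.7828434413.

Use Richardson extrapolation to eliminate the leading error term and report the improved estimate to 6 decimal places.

0.777424

r = 2, so 2^r = 4.
4 × 0.7828434413 − 0.7991003109 = 2.3322734543
(4 × 0.7828434413 − 0.7991003109)/(4 − 1) = 0.7774244848
Correction |R − A(h/2)| = 5.419e-03; gap |A(h/2) − A(h)| = 1.626e-02.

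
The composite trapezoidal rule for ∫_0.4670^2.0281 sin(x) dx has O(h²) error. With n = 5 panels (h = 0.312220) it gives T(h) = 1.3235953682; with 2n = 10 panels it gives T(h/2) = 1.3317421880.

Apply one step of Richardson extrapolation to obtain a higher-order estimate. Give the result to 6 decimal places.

1.334458

Method order is 2; weight 2^2 = 4.
4 × 1.3317421880 = 5.3269687520; 5.3269687520 − 1.3235953682 = 4.0033733838
Extrapolated: 4.0033733838 / 3 = 1.3344577946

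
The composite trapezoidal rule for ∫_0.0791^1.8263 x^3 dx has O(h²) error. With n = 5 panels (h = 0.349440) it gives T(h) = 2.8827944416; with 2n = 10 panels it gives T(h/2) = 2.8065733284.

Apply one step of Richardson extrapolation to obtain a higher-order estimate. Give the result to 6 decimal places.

2.781166

Leading term ∝ h^2; use weight 4 = 2^2.
Difference of the inputs: 2.8065733284 − 2.8827944416 = -0.0762211132
Correction (A(h/2) − A(h))/(4 − 1) = (-0.0762211132)/3 = -0.0254070377
R = 2.8065733284 − 0.0254070377 = 2.7811662907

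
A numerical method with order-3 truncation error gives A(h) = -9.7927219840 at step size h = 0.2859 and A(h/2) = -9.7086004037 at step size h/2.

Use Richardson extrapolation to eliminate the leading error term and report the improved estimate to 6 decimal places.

-9.696583

With r = 3 the leading error scales as h^3, so the weight is 2^3 = 8.
Weighted: (-77.6688032296) − (-9.7927219840) = -67.8760812456
(8×(-9.7086004037) − (-9.7927219840))/(8 − 1) = -9.6965830351
Gap between inputs: 8.412e-02; correction applied: +0.0120173686.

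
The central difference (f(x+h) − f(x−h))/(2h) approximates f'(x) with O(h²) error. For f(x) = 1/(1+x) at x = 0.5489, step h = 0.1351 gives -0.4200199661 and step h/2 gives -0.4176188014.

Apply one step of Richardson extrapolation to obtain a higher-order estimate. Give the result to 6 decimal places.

-0.416818

r = 2, so 2^r = 4.
2^2×A(h/2) = -1.6704752056; minus A(h) gives -1.2504552395.
Denominator 4 − 1 = 3.
Extrapolated: (-1.2504552395) / 3 = -0.4168184132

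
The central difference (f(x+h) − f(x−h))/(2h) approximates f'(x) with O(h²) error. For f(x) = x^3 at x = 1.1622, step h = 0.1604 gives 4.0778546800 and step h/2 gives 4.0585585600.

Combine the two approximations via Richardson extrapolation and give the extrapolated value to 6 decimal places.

The method has order 2: 2^2 = 4.
4×4.0585585600 = 16.2342342400; 16.2342342400 − 4.0778546800 = 12.1563795600
(4×4.0585585600 − 4.0778546800)/(4 − 1) = 4.0521265200
Correction |R − A(h/2)| = 6.432e-03; gap |A(h/2) − A(h)| = 1.930e-02.

4.052127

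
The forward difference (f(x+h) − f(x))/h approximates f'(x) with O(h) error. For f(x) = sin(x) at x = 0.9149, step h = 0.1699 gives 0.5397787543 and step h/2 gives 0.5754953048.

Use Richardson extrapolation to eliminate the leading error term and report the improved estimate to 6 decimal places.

0.611212

Order 1 gives 2^r = 2 and 2^r − 1 = 1.
Top: 2(0.5754953048) − (0.5397787543) = 0.6112118553
Divide by 2^1 − 1 = 1.
Extrapolated: 0.6112118553 / 1 = 0.6112118553
Shift from A(h/2): +0.0357165505.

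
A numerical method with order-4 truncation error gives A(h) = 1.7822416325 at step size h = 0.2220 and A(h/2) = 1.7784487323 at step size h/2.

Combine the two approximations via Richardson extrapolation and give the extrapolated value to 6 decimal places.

1.778196

Method order is 4; weight 2^4 = 16.
Difference of the inputs: 1.7784487323 − 1.7822416325 = -0.0037929002
Correction (A(h/2) − A(h))/(16 − 1) = (-0.0037929002)/15 = -0.0002528600
R = A(h/2) + (A(h/2) − A(h))/15 = 1.7784487323 − 0.0002528600 = 1.7781958723
Correction |R − A(h/2)| = 2.529e-04; gap |A(h/2) − A(h)| = 3.793e-03.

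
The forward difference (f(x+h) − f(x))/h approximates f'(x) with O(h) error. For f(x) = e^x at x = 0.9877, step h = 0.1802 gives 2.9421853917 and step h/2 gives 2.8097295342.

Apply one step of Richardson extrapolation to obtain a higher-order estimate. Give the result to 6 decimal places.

2.677274

Method order is 1; weight 2^1 = 2.
2*2.8097295342 = 5.6194590684; subtract 2.9421853917 → 2.6772736767
Divide by 2^1 − 1 = 1.
R = 2.6772736767/1 = 2.6772736767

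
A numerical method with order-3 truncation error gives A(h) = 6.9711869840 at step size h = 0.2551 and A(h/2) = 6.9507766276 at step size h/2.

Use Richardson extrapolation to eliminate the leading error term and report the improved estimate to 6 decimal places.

6.947861

Error is O(h^3); halving h shrinks it by 2^3 = 8.
8·6.9507766276 = 55.6062130208; 55.6062130208 − 6.9711869840 = 48.6350260368
Extrapolated: 48.6350260368 / 7 = 6.9478608624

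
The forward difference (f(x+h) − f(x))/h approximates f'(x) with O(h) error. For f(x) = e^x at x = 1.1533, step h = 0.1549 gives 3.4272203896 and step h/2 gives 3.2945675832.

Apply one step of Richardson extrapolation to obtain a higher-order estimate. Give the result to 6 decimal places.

The method has order 1: 2^1 = 2.
2·3.2945675832 − 3.4272203896 = 3.1619147768
R = 3.1619147768/1 = 3.1619147768
Shift from A(h/2): −0.1326528064.

3.161915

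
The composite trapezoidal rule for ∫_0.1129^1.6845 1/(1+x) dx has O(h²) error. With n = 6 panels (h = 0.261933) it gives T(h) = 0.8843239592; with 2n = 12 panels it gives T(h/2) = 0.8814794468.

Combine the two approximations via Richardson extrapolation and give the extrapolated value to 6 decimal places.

0.880531

With r = 2 the leading error scales as h^2, so the weight is 2^2 = 4.
4 × 0.8814794468 = 3.5259177872; subtract 0.8843239592 → 2.6415938280
Divide by 2^2 − 1 = 3.
(4 × 0.8814794468 − 0.8843239592)/(4 − 1) = 0.8805312760
Shift from A(h/2): −0.0009481708.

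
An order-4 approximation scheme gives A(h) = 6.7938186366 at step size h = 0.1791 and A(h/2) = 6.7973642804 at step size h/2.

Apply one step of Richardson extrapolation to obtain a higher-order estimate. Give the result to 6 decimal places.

With r = 4 the leading error scales as h^4, so the weight is 2^4 = 16.
Difference of the inputs: 6.7973642804 − 6.7938186366 = 0.0035456438
Correction (A(h/2) − A(h))/(16 − 1) = 0.0035456438/15 = 0.0002363763
R = A(h/2) + (A(h/2) − A(h))/15 = 6.7973642804 + 0.0002363763 = 6.7976006567

6.797601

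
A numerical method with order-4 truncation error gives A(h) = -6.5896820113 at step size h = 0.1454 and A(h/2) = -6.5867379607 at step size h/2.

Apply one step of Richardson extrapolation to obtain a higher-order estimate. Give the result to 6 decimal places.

-6.586542

r = 4: numerator weight 16, denominator 15.
Top: 16(-6.5867379607) − (-6.5896820113) = -98.7981253599
Divide by 2^4 − 1 = 15.
(-98.7981253599) ÷ 15 = -6.5865416907
Gap between inputs: 2.944e-03; correction applied: +0.0001962700.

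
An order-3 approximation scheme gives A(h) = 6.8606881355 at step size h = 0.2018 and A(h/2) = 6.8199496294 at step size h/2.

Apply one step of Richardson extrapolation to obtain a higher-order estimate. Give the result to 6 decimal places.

r = 3: numerator weight 8, denominator 7.
2^3*A(h/2) = 54.5595970352; minus A(h) gives 47.6989088997.
Denominator 8 − 1 = 7.
So the Richardson estimate is 6.8141298428.
Gap between inputs: 4.074e-02; correction applied: −0.0058197866.

6.814130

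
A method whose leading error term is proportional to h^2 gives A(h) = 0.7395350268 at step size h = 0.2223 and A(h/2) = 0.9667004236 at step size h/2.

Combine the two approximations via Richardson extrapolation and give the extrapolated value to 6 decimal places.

1.042422

The method has order 2: 2^2 = 4.
4×0.9667004236 = 3.8668016944; 3.8668016944 − 0.7395350268 = 3.1272666676
3.1272666676 ÷ 3 = 1.0424222225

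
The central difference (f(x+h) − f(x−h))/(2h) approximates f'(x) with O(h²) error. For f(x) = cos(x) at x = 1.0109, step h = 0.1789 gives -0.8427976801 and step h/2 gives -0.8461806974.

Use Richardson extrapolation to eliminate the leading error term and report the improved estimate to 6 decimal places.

-0.847308

r = 2: numerator weight 4, denominator 3.
4 × (-0.8461806974) − (-0.8427976801) = -2.5419251095
(-2.5419251095) ÷ 3 = -0.8473083698
Correction |R − A(h/2)| = 1.128e-03; gap |A(h/2) − A(h)| = 3.383e-03.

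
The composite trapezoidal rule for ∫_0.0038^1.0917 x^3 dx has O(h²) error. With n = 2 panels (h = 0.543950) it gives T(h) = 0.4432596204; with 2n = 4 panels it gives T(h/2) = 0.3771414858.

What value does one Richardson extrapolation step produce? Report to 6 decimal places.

0.355102

r = 2: numerator weight 4, denominator 3.
Top: 4(0.3771414858) − (0.4432596204) = 1.0653063228
1.0653063228 ÷ 3 = 0.3551021076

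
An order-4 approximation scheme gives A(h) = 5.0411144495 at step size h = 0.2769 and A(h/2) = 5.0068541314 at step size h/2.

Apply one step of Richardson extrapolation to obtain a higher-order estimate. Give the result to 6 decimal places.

5.004570

r = 4, so 2^r = 16.
Numerator 16×A(h/2) − A(h) = 16×5.0068541314 − 5.0411144495 = 75.0685516529
75.0685516529 ÷ 15 = 5.0045701102
Gap between inputs: 3.426e-02; correction applied: −0.0022840212.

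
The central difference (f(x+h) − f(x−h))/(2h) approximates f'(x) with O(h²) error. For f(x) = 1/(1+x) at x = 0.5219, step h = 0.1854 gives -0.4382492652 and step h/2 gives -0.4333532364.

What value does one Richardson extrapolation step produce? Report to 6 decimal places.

-0.431721

Method order is 2; weight 2^2 = 4.
4×(-0.4333532364) − (-0.4382492652) = -1.2951636804
Extrapolated: (-1.2951636804) / 3 = -0.4317212268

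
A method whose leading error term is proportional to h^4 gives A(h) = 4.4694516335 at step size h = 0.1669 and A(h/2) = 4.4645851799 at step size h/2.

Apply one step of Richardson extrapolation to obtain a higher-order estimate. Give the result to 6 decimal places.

4.464261

With r = 4 the leading error scales as h^4, so the weight is 2^4 = 16.
16·4.4645851799 = 71.4333628784; 71.4333628784 − 4.4694516335 = 66.9639112449
Divide by 2^4 − 1 = 15.
(16·4.4645851799 − 4.4694516335)/(16 − 1) = 4.4642607497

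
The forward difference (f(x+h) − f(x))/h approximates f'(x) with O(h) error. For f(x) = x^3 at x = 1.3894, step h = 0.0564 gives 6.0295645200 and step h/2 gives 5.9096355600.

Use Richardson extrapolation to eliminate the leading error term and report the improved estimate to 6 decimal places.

5.789707

r = 1: numerator weight 2, denominator 1.
Weighted: 11.8192711200 − 6.0295645200 = 5.7897066000
Divide by 2^1 − 1 = 1.
(2*5.9096355600 − 6.0295645200)/(2 − 1) = 5.7897066000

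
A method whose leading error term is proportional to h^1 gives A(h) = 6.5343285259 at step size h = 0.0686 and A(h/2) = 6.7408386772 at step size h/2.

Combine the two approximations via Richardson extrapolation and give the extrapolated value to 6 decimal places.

r = 1: numerator weight 2, denominator 1.
2·6.7408386772 = 13.4816773544; subtract 6.5343285259 → 6.9473488285
Divide by 2^1 − 1 = 1.
6.9473488285 ÷ 1 = 6.9473488285
Gap between inputs: 2.065e-01; correction applied: +0.2065101513.

6.947349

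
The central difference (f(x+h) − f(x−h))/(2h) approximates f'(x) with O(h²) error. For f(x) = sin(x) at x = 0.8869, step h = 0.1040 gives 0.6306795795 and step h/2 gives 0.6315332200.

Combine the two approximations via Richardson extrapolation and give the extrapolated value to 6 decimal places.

0.631818

Method order is 2; weight 2^2 = 4.
Top: 4(0.6315332200) − (0.6306795795) = 1.8954533005
(4×0.6315332200 − 0.6306795795)/(4 − 1) = 0.6318177668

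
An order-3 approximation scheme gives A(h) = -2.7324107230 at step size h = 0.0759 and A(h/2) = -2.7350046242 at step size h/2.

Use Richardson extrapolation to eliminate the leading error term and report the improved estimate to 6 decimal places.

Error is O(h^3); halving h shrinks it by 2^3 = 8.
Numerator 8 × A(h/2) − A(h) = 8 × (-2.7350046242) − (-2.7324107230) = -19.1476262706
Denominator 8 − 1 = 7.
Result: -2.7353751815
Gap between inputs: 2.594e-03; correction applied: −0.0003705573.

-2.735375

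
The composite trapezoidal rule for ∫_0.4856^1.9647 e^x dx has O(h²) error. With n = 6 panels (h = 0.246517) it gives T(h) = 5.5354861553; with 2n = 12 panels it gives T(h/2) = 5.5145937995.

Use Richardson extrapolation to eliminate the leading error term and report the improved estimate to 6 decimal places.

Leading term ∝ h^2; use weight 4 = 2^2.
A(h/2) − A(h) = 5.5145937995 − 5.5354861553 = -0.0208923558
Divide by 2^2 − 1 = 3: (-0.0208923558)/3 = -0.0069641186
R = A(h/2) + (A(h/2) − A(h))/3 = 5.5145937995 − 0.0069641186 = 5.5076296809

5.507630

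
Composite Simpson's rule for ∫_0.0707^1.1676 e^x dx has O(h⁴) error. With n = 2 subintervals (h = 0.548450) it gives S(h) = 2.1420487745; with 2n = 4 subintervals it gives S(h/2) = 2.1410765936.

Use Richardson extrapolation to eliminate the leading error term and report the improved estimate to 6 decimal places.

2.141012

r = 4: numerator weight 16, denominator 15.
Numerator 16*A(h/2) − A(h) = 16*2.1410765936 − 2.1420487745 = 32.1151767231
Denominator 16 − 1 = 15.
So the Richardson estimate is 2.1410117815.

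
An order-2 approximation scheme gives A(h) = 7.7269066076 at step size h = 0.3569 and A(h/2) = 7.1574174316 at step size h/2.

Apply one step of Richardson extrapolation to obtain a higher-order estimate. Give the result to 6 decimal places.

6.967588

With r = 2 the leading error scales as h^2, so the weight is 2^2 = 4.
Difference of the inputs: 7.1574174316 − 7.7269066076 = -0.5694891760
Correction (A(h/2) − A(h))/(4 − 1) = (-0.5694891760)/3 = -0.1898297253
R = A(h/2) + (A(h/2) − A(h))/3 = 7.1574174316 − 0.1898297253 = 6.9675877063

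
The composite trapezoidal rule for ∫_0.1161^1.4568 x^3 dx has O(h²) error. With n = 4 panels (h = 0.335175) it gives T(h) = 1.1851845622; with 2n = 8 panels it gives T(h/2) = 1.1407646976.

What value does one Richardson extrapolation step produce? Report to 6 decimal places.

1.125958

r = 2: numerator weight 4, denominator 3.
Numerator 4×A(h/2) − A(h) = 4×1.1407646976 − 1.1851845622 = 3.3778742282
3.3778742282 ÷ 3 = 1.1259580761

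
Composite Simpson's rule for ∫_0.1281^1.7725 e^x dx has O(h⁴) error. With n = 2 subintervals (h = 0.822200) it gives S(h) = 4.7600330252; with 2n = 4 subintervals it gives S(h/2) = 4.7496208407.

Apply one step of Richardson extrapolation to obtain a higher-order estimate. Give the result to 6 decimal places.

r = 4, so 2^r = 16.
16·4.7496208407 − 4.7600330252 = 71.2339004260
Divide by 2^4 − 1 = 15.
(16·4.7496208407 − 4.7600330252)/(16 − 1) = 4.7489266951
Correction |R − A(h/2)| = 6.941e-04; gap |A(h/2) − A(h)| = 1.041e-02.

4.748927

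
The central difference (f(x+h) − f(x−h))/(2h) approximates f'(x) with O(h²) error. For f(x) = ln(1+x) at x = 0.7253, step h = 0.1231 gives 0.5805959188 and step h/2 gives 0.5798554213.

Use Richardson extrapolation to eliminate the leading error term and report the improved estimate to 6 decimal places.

r = 2: numerator weight 4, denominator 3.
Top: 4(0.5798554213) − (0.5805959188) = 1.7388257664
Denominator 4 − 1 = 3.
(4 × 0.5798554213 − 0.5805959188)/(4 − 1) = 0.5796085888

0.579609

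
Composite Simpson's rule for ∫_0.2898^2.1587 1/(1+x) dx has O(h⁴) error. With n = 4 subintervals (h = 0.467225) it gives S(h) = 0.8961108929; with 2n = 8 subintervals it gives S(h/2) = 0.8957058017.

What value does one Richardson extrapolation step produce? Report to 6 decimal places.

0.895679

Order 4 gives 2^r = 16 and 2^r − 1 = 15.
2^4 × A(h/2) = 14.3312928272; minus A(h) gives 13.4351819343.
Divide by 2^4 − 1 = 15.
13.4351819343 ÷ 15 = 0.8956787956
Gap between inputs: 4.051e-04; correction applied: −0.0000270061.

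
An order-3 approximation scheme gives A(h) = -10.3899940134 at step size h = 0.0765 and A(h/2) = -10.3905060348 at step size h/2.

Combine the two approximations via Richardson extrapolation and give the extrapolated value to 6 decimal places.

Method order is 3; weight 2^3 = 8.
Numerator 8 × A(h/2) − A(h) = 8 × (-10.3905060348) − (-10.3899940134) = -72.7340542650
Extrapolated: (-72.7340542650) / 7 = -10.3905791807

-10.390579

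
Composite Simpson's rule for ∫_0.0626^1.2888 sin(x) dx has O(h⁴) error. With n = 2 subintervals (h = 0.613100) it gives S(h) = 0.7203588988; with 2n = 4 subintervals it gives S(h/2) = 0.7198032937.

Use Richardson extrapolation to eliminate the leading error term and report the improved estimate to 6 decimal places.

0.719766

Method order is 4; weight 2^4 = 16.
16 × 0.7198032937 − 0.7203588988 = 10.7964938004
Extrapolated: 10.7964938004 / 15 = 0.7197662534
Gap between inputs: 5.556e-04; correction applied: −0.0000370403.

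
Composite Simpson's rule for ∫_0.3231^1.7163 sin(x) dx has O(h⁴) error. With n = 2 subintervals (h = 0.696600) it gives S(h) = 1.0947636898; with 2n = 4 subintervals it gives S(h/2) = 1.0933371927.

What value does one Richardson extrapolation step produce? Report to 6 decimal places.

1.093242

r = 4, so 2^r = 16.
16 × 1.0933371927 = 17.4933950832; 17.4933950832 − 1.0947636898 = 16.3986313934
Denominator 16 − 1 = 15.
So the Richardson estimate is 1.0932420929.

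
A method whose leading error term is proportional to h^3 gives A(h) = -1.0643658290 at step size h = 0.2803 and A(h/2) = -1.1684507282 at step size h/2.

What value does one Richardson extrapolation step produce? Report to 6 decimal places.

-1.183320

The method has order 3: 2^3 = 8.
8×(-1.1684507282) − (-1.0643658290) = -8.2832399966
Denominator 8 − 1 = 7.
So the Richardson estimate is -1.1833199995.
Shift from A(h/2): −0.0148692713.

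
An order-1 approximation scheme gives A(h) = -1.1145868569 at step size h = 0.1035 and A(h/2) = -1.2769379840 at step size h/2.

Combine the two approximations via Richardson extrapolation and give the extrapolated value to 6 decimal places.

-1.439289

Error is O(h^1); halving h shrinks it by 2^1 = 2.
Numerator 2×A(h/2) − A(h) = 2×(-1.2769379840) − (-1.1145868569) = -1.4392891111
Divide by 2^1 − 1 = 1.
Result: -1.4392891111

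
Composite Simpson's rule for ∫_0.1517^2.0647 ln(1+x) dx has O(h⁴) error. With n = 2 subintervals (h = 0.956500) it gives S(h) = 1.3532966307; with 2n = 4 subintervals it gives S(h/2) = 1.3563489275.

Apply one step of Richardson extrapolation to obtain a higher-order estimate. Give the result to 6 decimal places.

1.356552

Leading term ∝ h^4; use weight 16 = 2^4.
16 × 1.3563489275 = 21.7015828400; 21.7015828400 − 1.3532966307 = 20.3482862093
Divide by 2^4 − 1 = 15.
20.3482862093 ÷ 15 = 1.3565524140
Correction |R − A(h/2)| = 2.035e-04; gap |A(h/2) − A(h)| = 3.052e-03.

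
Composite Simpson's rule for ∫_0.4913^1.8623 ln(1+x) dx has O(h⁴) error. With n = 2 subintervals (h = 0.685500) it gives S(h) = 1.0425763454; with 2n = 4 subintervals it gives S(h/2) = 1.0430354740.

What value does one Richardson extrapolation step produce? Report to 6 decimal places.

Error is O(h^4); halving h shrinks it by 2^4 = 16.
Numerator 16×A(h/2) − A(h) = 16×1.0430354740 − 1.0425763454 = 15.6459912386
R = 15.6459912386/15 = 1.0430660826
Correction |R − A(h/2)| = 3.061e-05; gap |A(h/2) − A(h)| = 4.591e-04.

1.043066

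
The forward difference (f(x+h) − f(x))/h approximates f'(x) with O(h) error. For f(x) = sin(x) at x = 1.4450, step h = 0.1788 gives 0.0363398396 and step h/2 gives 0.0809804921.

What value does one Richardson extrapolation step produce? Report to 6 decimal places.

0.125621

Error is O(h^1); halving h shrinks it by 2^1 = 2.
2^1·A(h/2) = 0.1619609842; minus A(h) gives 0.1256211446.
Extrapolated: 0.1256211446 / 1 = 0.1256211446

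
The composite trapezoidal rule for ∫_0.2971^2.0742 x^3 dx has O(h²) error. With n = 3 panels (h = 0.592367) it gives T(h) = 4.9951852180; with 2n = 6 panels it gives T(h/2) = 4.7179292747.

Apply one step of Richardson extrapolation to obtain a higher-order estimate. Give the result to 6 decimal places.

Leading term ∝ h^2; use weight 4 = 2^2.
Numerator 4 × A(h/2) − A(h) = 4 × 4.7179292747 − 4.9951852180 = 13.8765318808
Denominator 4 − 1 = 3.
So the Richardson estimate is 4.6255106269.

4.625511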